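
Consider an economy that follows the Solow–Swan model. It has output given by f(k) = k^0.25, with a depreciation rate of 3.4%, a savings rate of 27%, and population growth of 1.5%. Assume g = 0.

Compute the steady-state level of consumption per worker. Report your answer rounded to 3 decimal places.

c* ≈ 1.289

At the steady state, Δk = 0, so s·k^α = (n + δ)·k.
Rearranging, k^(1−α) = s / (n + δ).
k^0.75 = 0.27 / (0.015 + 0.034) = 0.27 / 0.049 = 5.5102
k* = 5.5102^(1/0.75) ≈ 9.7325
y* = (k*)^α = 9.7325^0.25 ≈ 1.7663
c* = (1 − s)·y* = (1 − 0.27) × 1.7663 ≈ 1.2894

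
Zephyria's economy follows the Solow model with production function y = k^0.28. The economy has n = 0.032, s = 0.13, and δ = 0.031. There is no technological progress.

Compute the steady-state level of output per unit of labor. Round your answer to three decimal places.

In steady state, investment equals break-even investment: s·k^α = (n + δ)·k.
Dividing both sides by k: k^(1−α) = s / (n + δ).
k^0.72 = 0.13 / (0.032 + 0.031) = 0.13 / 0.063 = 2.0635
k* = 2.0635^(1/0.72) ≈ 2.7350
y* = (k*)^α = 2.7350^0.28 ≈ 1.3254

y* = 1.325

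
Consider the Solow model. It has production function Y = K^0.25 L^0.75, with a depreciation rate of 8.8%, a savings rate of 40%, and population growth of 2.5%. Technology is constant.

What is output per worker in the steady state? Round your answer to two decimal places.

y* ≈ 1.52

In steady state, investment equals break-even investment: s·k^α = (n + δ)·k.
Rearranging, k^(1−α) = s / (n + δ).
k^0.75 = 0.40 / (0.025 + 0.088) = 0.40 / 0.113 = 3.5398
k* = 3.5398^(1/0.75) ≈ 5.3948
y* = (k*)^α = 5.3948^0.25 ≈ 1.5240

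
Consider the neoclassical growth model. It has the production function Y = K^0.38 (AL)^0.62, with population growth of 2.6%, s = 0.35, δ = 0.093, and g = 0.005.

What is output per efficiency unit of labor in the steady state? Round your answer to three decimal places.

y* ≈ 1.889

At the steady state, Δk = 0, so s·k^α = (n + g + δ)·k.
Rearranging, k^(1−α) = s / (n + g + δ).
k^0.62 = 0.35 / (0.026 + 0.005 + 0.093) = 0.35 / 0.124 = 2.8226
k* = 2.8226^(1/0.62) ≈ 5.3316
y* = (k*)^α = 5.3316^0.38 ≈ 1.8889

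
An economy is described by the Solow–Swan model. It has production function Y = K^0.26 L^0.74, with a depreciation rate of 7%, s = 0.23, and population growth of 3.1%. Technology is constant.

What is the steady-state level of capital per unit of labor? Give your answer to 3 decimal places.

k* ≈ 3.041

In steady state, investment equals break-even investment: s·k^α = (n + δ)·k.
Rearranging, k^(1−α) = s / (n + δ).
k^0.74 = 0.23 / (0.031 + 0.070) = 0.23 / 0.101 = 2.2772
k* = 2.2772^(1/0.74) ≈ 3.0407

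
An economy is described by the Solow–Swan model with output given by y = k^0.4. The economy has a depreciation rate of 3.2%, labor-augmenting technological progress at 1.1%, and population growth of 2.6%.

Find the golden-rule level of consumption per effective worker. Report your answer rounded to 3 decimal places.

c_gold ≈ 1.936

At the golden rule, f'(k) = n + g + δ, so α·k^(α−1) = n + g + δ and k_gold = (α/(n + g + δ))^(1/(1−α)).
k_gold = (0.4/0.069)^(1/0.6) = 5.7971^1.6667 ≈ 18.7087
c_gold = f(k_gold) − (n + g + δ)·k_gold = 3.2271 − 0.069×18.7087 ≈ 1.9362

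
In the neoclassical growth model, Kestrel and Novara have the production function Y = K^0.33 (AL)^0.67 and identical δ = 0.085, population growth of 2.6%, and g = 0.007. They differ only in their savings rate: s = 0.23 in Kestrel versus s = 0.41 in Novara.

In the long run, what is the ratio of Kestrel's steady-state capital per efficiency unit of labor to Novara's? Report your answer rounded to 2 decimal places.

Steady-state k* = [s/(n + g + δ)]^(1/(1−α)), so the ratio is [ (s_K/(n + g + δ)_K) / (s_N/(n + g + δ)_N) ]^1.4925.
s_K/(n + g + δ)_K = 0.23/0.118 = 1.9492; s_N/(n + g + δ)_N = 0.41/0.118 = 3.4746.
Ratio = (1.9492/3.4746)^1.4925 = 0.5610^1.4925 ≈ 0.4220

ratio ≈ 0.42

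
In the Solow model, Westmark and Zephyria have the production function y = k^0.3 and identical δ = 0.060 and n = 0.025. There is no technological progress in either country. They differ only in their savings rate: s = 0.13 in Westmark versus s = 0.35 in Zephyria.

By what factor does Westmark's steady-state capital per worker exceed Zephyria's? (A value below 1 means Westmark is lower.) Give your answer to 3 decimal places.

Steady-state k* = [s/(n + δ)]^(1/(1−α)), so the ratio is [ (s_W/(n + δ)_W) / (s_Z/(n + δ)_Z) ]^1.4286.
s_W/(n + δ)_W = 0.13/0.085 = 1.5294; s_Z/(n + δ)_Z = 0.35/0.085 = 4.1176.
Ratio = (1.5294/4.1176)^1.4286 = 0.3714^1.4286 ≈ 0.2429

ratio ≈ 0.243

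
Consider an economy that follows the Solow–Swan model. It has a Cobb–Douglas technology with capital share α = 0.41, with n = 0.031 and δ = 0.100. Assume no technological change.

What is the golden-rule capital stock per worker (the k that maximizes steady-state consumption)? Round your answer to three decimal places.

k_gold ≈ 6.916

The golden rule sets f'(k) = n + δ, i.e. α·k^(α−1) = n + δ.
So k^(1−α) = α / (n + δ) = 0.41 / 0.131 = 3.1298.
k_gold = 3.1298^(1/0.59) ≈ 6.9161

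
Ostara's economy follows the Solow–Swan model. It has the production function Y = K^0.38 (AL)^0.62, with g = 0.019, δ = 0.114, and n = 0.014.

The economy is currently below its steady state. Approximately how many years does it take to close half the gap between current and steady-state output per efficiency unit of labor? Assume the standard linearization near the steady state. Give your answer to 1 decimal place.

Near the steady state the convergence rate is λ = (1 − α)(n + g + δ).
λ = (1 − 0.38) × 0.147 = 0.62 × 0.147 = 0.09114
Half-life = ln 2 / λ = 0.6931 / 0.09114 ≈ 7.60 years

half-life ≈ 7.6 years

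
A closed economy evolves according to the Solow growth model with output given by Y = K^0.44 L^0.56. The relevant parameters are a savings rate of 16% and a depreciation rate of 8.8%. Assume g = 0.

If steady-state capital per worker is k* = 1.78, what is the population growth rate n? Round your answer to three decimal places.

Steady state requires s·f(k) = (n + δ)·k, i.e. s·k^α = (n + δ)·k.
So s / (n + δ) = (k*)^(1−α) = 1.78^0.56 = 1.3811.
Therefore n + δ = s / 1.3811 = 0.16 / 1.3811 = 0.1158, so n = 0.1158 − 0.088 = 0.0278.

n ≈ 0.028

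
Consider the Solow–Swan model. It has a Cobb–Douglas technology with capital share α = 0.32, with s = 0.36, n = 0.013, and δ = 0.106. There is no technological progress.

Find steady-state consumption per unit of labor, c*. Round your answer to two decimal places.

Steady state requires s·f(k) = (n + δ)·k, i.e. s·k^α = (n + δ)·k.
Rearranging, k^(1−α) = s / (n + δ).
k^0.68 = 0.36 / (0.013 + 0.106) = 0.36 / 0.119 = 3.0252
k* = 3.0252^(1/0.68) ≈ 5.0932
y* = (k*)^α = 5.0932^0.32 ≈ 1.6836
c* = (1 − s)·y* = (1 − 0.36) × 1.6836 ≈ 1.0775

c* = 1.08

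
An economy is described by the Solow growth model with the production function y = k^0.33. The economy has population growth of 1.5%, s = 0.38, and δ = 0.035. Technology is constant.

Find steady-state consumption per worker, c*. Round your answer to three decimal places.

In steady state, investment equals break-even investment: s·k^α = (n + δ)·k.
Rearranging, k^(1−α) = s / (n + δ).
k^0.67 = 0.38 / (0.015 + 0.035) = 0.38 / 0.050 = 7.6000
k* = 7.6000^(1/0.67) ≈ 20.6370
y* = (k*)^α = 20.6370^0.33 ≈ 2.7154
c* = (1 − s)·y* = (1 − 0.38) × 2.7154 ≈ 1.6835

c* = 1.684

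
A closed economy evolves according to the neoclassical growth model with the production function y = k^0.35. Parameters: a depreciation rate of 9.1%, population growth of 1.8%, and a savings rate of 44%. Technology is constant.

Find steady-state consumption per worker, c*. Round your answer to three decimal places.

Steady state requires s·f(k) = (n + δ)·k, i.e. s·k^α = (n + δ)·k.
Dividing both sides by k: k^(1−α) = s / (n + δ).
k^0.65 = 0.44 / (0.018 + 0.091) = 0.44 / 0.109 = 4.0367
k* = 4.0367^(1/0.65) ≈ 8.5575
y* = (k*)^α = 8.5575^0.35 ≈ 2.1199
c* = (1 − s)·y* = (1 − 0.44) × 2.1199 ≈ 1.1871

c* = 1.187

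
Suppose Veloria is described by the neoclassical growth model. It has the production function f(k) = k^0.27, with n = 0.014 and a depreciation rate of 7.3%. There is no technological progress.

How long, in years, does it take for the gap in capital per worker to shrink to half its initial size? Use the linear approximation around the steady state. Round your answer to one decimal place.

about 10.9 years

Near the steady state the convergence rate is λ = (1 − α)(n + δ).
λ = (1 − 0.27) × 0.087 = 0.73 × 0.087 = 0.06351
Half-life = ln 2 / λ = 0.6931 / 0.06351 ≈ 10.91 years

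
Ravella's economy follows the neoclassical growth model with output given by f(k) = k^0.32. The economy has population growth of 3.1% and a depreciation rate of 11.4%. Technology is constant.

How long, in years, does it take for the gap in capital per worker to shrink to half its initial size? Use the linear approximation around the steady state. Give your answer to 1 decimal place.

half-life ≈ 7.0 years

Near the steady state the convergence rate is λ = (1 − α)(n + δ).
λ = (1 − 0.32) × 0.145 = 0.68 × 0.145 = 0.0986
Half-life = ln 2 / λ = 0.6931 / 0.0986 ≈ 7.03 years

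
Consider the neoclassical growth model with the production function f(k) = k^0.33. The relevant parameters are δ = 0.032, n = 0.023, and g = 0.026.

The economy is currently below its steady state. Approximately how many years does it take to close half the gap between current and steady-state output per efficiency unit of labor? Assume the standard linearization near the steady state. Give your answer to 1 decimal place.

Near the steady state the convergence rate is λ = (1 − α)(n + g + δ).
λ = (1 − 0.33) × 0.081 = 0.67 × 0.081 = 0.05427
Half-life = ln 2 / λ = 0.6931 / 0.05427 ≈ 12.77 years

about 12.8 years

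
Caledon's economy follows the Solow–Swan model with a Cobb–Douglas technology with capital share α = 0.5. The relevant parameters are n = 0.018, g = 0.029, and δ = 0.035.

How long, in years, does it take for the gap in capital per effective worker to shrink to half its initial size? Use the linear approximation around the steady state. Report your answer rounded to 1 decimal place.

half-life ≈ 16.9 years

Near the steady state the convergence rate is λ = (1 − α)(n + g + δ).
λ = (1 − 0.5) × 0.082 = 0.5 × 0.082 = 0.0410
Half-life = ln 2 / λ = 0.6931 / 0.0410 ≈ 16.90 years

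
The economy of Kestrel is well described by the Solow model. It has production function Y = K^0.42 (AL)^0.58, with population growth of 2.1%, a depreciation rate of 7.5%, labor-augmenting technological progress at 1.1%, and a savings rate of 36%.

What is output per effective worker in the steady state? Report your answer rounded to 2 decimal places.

In steady state, investment equals break-even investment: s·k^α = (n + g + δ)·k.
Dividing both sides by k: k^(1−α) = s / (n + g + δ).
k^0.58 = 0.36 / (0.021 + 0.011 + 0.075) = 0.36 / 0.107 = 3.3645
k* = 3.3645^(1/0.58) ≈ 8.1000
y* = (k*)^α = 8.1000^0.42 ≈ 2.4075

y* ≈ 2.41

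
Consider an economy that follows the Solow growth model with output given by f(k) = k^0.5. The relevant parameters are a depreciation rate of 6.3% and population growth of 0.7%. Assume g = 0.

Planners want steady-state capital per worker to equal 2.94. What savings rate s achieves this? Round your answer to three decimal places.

s ≈ 0.120

Steady state requires s·f(k) = (n + δ)·k, i.e. s·k^α = (n + δ)·k.
So s / (n + δ) = (k*)^(1−α) = 2.94^0.5 = 1.7146.
Therefore s = 1.7146 × (n + δ) = 1.7146 × 0.070 = 0.1200.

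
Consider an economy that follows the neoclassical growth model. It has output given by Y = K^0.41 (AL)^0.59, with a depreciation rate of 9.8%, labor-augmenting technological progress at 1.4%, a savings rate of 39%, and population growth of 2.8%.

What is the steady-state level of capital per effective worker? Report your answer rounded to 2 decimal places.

k* = 5.68

In steady state, investment equals break-even investment: s·k^α = (n + g + δ)·k.
Rearranging, k^(1−α) = s / (n + g + δ).
k^0.59 = 0.39 / (0.028 + 0.014 + 0.098) = 0.39 / 0.140 = 2.7857
k* = 2.7857^(1/0.59) ≈ 5.6771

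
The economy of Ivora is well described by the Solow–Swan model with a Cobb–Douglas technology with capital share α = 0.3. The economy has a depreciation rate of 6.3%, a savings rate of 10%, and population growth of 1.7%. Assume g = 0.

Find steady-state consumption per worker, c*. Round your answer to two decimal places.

In steady state, investment equals break-even investment: s·k^α = (n + δ)·k.
Dividing both sides by k: k^(1−α) = s / (n + δ).
k^0.7 = 0.10 / (0.017 + 0.063) = 0.10 / 0.080 = 1.2500
k* = 1.2500^(1/0.7) ≈ 1.3754
y* = (k*)^α = 1.3754^0.3 ≈ 1.1003
c* = (1 − s)·y* = (1 − 0.10) × 1.1003 ≈ 0.9903

c* ≈ 0.99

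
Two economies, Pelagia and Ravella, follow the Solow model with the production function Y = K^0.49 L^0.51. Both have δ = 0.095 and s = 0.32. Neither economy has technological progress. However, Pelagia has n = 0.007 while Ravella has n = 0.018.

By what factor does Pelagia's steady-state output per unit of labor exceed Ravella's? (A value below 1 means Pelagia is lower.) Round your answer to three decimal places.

y*_P / y*_R ≈ 1.103

Steady-state y* = [s/(n + δ)]^(α/(1−α)), so the ratio is [ (s_P/(n + δ)_P) / (s_R/(n + δ)_R) ]^0.9608.
s_P/(n + δ)_P = 0.32/0.102 = 3.1373; s_R/(n + δ)_R = 0.32/0.113 = 2.8319.
Ratio = (3.1373/2.8319)^0.9608 = 1.1078^0.9608 ≈ 1.1034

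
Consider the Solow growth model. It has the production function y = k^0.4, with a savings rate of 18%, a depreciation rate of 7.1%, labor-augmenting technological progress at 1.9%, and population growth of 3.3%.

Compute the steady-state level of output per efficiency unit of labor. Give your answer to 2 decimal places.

At the steady state, Δk = 0, so s·k^α = (n + g + δ)·k.
Dividing both sides by k: k^(1−α) = s / (n + g + δ).
k^0.6 = 0.18 / (0.033 + 0.019 + 0.071) = 0.18 / 0.123 = 1.4634
k* = 1.4634^(1/0.6) ≈ 1.8863
y* = (k*)^α = 1.8863^0.4 ≈ 1.2890

y* = 1.29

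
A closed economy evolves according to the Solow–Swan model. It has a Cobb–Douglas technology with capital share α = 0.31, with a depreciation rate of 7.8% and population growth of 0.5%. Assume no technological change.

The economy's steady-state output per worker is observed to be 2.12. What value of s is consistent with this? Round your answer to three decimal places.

At the steady state, Δk = 0, so s·k^α = (n + δ)·k.
Since y* = [s/(n + δ)]^(α/(1−α)), we have s/(n + δ) = (y*)^((1−α)/α) = 2.12^2.2258 = 5.3255.
Therefore s = 5.3255 × (n + δ) = 5.3255 × 0.083 = 0.4420.

s ≈ 0.442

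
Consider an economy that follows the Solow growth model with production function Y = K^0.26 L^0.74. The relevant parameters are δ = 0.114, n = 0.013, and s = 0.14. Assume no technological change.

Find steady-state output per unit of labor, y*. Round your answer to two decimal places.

y* = 1.03

At the steady state, Δk = 0, so s·k^α = (n + δ)·k.
Dividing both sides by k: k^(1−α) = s / (n + δ).
k^0.74 = 0.14 / (0.013 + 0.114) = 0.14 / 0.127 = 1.1024
k* = 1.1024^(1/0.74) ≈ 1.1408
y* = (k*)^α = 1.1408^0.26 ≈ 1.0348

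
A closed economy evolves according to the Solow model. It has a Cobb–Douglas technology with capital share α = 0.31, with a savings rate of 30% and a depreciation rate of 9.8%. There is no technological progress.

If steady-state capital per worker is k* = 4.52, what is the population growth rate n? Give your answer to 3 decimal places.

n ≈ 0.008

In steady state, investment equals break-even investment: s·k^α = (n + δ)·k.
So s / (n + δ) = (k*)^(1−α) = 4.52^0.69 = 2.8317.
Therefore n + δ = s / 2.8317 = 0.30 / 2.8317 = 0.1059, so n = 0.1059 − 0.098 = 0.0079.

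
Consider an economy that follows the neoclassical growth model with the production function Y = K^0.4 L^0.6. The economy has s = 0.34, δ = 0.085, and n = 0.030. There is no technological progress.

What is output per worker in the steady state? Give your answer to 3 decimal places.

In steady state, investment equals break-even investment: s·k^α = (n + δ)·k.
Rearranging, k^(1−α) = s / (n + δ).
k^0.6 = 0.34 / (0.030 + 0.085) = 0.34 / 0.115 = 2.9565
k* = 2.9565^(1/0.6) ≈ 6.0902
y* = (k*)^α = 6.0902^0.4 ≈ 2.0599

y* ≈ 2.060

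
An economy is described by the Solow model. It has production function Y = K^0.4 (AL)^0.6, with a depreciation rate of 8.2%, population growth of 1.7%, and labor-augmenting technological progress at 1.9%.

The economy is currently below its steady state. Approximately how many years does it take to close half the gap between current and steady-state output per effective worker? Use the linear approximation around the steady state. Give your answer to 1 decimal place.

about 9.8 years

Near the steady state the convergence rate is λ = (1 − α)(n + g + δ).
λ = (1 − 0.4) × 0.118 = 0.6 × 0.118 = 0.0708
Half-life = ln 2 / λ = 0.6931 / 0.0708 ≈ 9.79 years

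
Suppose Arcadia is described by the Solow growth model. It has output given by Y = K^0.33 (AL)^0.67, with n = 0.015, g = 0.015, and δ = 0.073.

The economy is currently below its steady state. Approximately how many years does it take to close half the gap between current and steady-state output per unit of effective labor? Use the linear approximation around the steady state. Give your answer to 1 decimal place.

about 10.0 years

Near the steady state the convergence rate is λ = (1 − α)(n + g + δ).
λ = (1 − 0.33) × 0.103 = 0.67 × 0.103 = 0.06901
Half-life = ln 2 / λ = 0.6931 / 0.06901 ≈ 10.04 years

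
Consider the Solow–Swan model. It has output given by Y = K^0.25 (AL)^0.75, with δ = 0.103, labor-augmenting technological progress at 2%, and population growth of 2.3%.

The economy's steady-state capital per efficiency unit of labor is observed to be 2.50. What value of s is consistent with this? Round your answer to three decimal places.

Steady state requires s·f(k) = (n + g + δ)·k, i.e. s·k^α = (n + g + δ)·k.
So s / (n + g + δ) = (k*)^(1−α) = 2.50^0.75 = 1.9882.
Therefore s = 1.9882 × (n + g + δ) = 1.9882 × 0.146 = 0.2903.

s ≈ 0.290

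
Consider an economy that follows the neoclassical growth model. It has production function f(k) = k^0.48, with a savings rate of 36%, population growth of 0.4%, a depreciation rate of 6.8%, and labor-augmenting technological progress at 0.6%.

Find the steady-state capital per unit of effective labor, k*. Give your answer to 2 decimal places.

Steady state requires s·f(k) = (n + g + δ)·k, i.e. s·k^α = (n + g + δ)·k.
Rearranging, k^(1−α) = s / (n + g + δ).
k^0.52 = 0.36 / (0.004 + 0.006 + 0.068) = 0.36 / 0.078 = 4.6154
k* = 4.6154^(1/0.52) ≈ 18.9376

k* ≈ 18.94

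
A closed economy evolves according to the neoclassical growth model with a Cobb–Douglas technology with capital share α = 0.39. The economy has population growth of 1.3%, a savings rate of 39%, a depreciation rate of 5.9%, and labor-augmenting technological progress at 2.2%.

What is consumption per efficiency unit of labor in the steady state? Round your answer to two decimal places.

Steady state requires s·f(k) = (n + g + δ)·k, i.e. s·k^α = (n + g + δ)·k.
Dividing both sides by k: k^(1−α) = s / (n + g + δ).
k^0.61 = 0.39 / (0.013 + 0.022 + 0.059) = 0.39 / 0.094 = 4.1489
k* = 4.1489^(1/0.61) ≈ 10.3040
y* = (k*)^α = 10.3040^0.39 ≈ 2.4835
c* = (1 − s)·y* = (1 − 0.39) × 2.4835 ≈ 1.5149

c* = 1.51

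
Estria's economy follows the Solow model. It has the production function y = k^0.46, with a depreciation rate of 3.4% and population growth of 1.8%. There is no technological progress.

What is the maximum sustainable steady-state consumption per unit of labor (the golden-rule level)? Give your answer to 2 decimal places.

c_gold ≈ 3.46

At the golden rule, f'(k) = n + δ, so α·k^(α−1) = n + δ and k_gold = (α/(n + δ))^(1/(1−α)).
k_gold = (0.46/0.052)^(1/0.54) = 8.8462^1.8519 ≈ 56.6629
c_gold = f(k_gold) − (n + δ)·k_gold = 6.4050 − 0.052×56.6629 ≈ 3.4585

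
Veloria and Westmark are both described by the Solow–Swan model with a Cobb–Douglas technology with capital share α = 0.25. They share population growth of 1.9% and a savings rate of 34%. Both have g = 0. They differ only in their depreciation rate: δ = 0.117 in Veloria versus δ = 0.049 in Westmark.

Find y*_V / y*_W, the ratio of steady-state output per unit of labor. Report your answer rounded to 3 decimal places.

Steady-state y* = [s/(n + δ)]^(α/(1−α)), so the ratio is [ (s_V/(n + δ)_V) / (s_W/(n + δ)_W) ]^0.3333.
s_V/(n + δ)_V = 0.34/0.136 = 2.5000; s_W/(n + δ)_W = 0.34/0.068 = 5.0000.
Ratio = (2.5000/5.0000)^0.3333 = 0.5000^0.3333 ≈ 0.7937

ratio ≈ 0.794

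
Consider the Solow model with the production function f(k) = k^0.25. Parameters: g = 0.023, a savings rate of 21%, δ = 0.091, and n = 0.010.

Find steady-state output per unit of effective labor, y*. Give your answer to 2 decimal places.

Steady state requires s·f(k) = (n + g + δ)·k, i.e. s·k^α = (n + g + δ)·k.
Dividing both sides by k: k^(1−α) = s / (n + g + δ).
k^0.75 = 0.21 / (0.010 + 0.023 + 0.091) = 0.21 / 0.124 = 1.6935
k* = 1.6935^(1/0.75) ≈ 2.0186
y* = (k*)^α = 2.0186^0.25 ≈ 1.1920

y* ≈ 1.19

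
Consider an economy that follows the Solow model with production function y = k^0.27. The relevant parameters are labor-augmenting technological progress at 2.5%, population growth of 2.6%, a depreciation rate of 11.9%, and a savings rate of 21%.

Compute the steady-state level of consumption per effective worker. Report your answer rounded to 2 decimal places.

In steady state, investment equals break-even investment: s·k^α = (n + g + δ)·k.
Dividing both sides by k: k^(1−α) = s / (n + g + δ).
k^0.73 = 0.21 / (0.026 + 0.025 + 0.119) = 0.21 / 0.170 = 1.2353
k* = 1.2353^(1/0.73) ≈ 1.3357
y* = (k*)^α = 1.3357^0.27 ≈ 1.0813
c* = (1 − s)·y* = (1 − 0.21) × 1.0813 ≈ 0.8542

c* = 0.85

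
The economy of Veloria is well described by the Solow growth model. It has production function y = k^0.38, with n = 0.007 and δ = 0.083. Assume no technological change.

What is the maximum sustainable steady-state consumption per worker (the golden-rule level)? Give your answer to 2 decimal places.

At the golden rule, f'(k) = n + δ, so α·k^(α−1) = n + δ and k_gold = (α/(n + δ))^(1/(1−α)).
k_gold = (0.38/0.090)^(1/0.62) = 4.2222^1.6129 ≈ 10.2078
c_gold = f(k_gold) − (n + δ)·k_gold = 2.4177 − 0.090×10.2078 ≈ 1.4990

c_gold ≈ 1.50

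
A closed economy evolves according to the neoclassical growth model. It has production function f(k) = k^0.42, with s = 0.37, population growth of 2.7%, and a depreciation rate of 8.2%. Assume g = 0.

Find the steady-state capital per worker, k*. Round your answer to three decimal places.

Steady state requires s·f(k) = (n + δ)·k, i.e. s·k^α = (n + δ)·k.
Dividing both sides by k: k^(1−α) = s / (n + δ).
k^0.58 = 0.37 / (0.027 + 0.082) = 0.37 / 0.109 = 3.3945
k* = 3.3945^(1/0.58) ≈ 8.2249

k* ≈ 8.225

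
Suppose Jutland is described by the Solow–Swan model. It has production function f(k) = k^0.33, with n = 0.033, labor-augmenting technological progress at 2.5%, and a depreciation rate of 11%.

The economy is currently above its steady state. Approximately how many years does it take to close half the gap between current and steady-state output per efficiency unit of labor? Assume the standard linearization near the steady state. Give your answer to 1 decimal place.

Near the steady state the convergence rate is λ = (1 − α)(n + g + δ).
λ = (1 − 0.33) × 0.168 = 0.67 × 0.168 = 0.11256
Half-life = ln 2 / λ = 0.6931 / 0.11256 ≈ 6.16 years

t_½ ≈ 6.2 years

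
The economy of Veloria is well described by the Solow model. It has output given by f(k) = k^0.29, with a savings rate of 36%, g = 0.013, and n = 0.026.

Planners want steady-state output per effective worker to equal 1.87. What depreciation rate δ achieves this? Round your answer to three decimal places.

Steady state requires s·f(k) = (n + g + δ)·k, i.e. s·k^α = (n + g + δ)·k.
Since y* = [s/(n + g + δ)]^(α/(1−α)), we have s/(n + g + δ) = (y*)^((1−α)/α) = 1.87^2.4483 = 4.6297.
Therefore n + g + δ = s / 4.6297 = 0.36 / 4.6297 = 0.0778, so δ = 0.0778 − 0.039 = 0.0388.

δ ≈ 0.039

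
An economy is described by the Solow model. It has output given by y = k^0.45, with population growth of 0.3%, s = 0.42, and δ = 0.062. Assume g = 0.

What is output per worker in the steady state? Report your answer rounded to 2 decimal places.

y* = 4.60

At the steady state, Δk = 0, so s·k^α = (n + δ)·k.
Rearranging, k^(1−α) = s / (n + δ).
k^0.55 = 0.42 / (0.003 + 0.062) = 0.42 / 0.065 = 6.4615
k* = 6.4615^(1/0.55) ≈ 29.7395
y* = (k*)^α = 29.7395^0.45 ≈ 4.6026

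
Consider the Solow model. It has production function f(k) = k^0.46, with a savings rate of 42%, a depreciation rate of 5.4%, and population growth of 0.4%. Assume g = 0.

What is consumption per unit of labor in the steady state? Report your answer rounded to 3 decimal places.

Steady state requires s·f(k) = (n + δ)·k, i.e. s·k^α = (n + δ)·k.
Rearranging, k^(1−α) = s / (n + δ).
k^0.54 = 0.42 / (0.004 + 0.054) = 0.42 / 0.058 = 7.2414
k* = 7.2414^(1/0.54) ≈ 39.1079
y* = (k*)^α = 39.1079^0.46 ≈ 5.4006
c* = (1 − s)·y* = (1 − 0.42) × 5.4006 ≈ 3.1323

c* ≈ 3.132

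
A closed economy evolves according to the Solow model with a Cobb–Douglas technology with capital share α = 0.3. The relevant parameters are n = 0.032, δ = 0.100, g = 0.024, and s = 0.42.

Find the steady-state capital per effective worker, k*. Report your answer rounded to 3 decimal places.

At the steady state, Δk = 0, so s·k^α = (n + g + δ)·k.
Rearranging, k^(1−α) = s / (n + g + δ).
k^0.7 = 0.42 / (0.032 + 0.024 + 0.100) = 0.42 / 0.156 = 2.6923
k* = 2.6923^(1/0.7) ≈ 4.1159

k* = 4.116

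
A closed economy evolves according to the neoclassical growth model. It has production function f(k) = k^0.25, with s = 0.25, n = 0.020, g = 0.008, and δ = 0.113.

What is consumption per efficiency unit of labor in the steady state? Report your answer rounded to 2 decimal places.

Steady state requires s·f(k) = (n + g + δ)·k, i.e. s·k^α = (n + g + δ)·k.
Dividing both sides by k: k^(1−α) = s / (n + g + δ).
k^0.75 = 0.25 / (0.020 + 0.008 + 0.113) = 0.25 / 0.141 = 1.7730
k* = 1.7730^(1/0.75) ≈ 2.1459
y* = (k*)^α = 2.1459^0.25 ≈ 1.2103
c* = (1 − s)·y* = (1 − 0.25) × 1.2103 ≈ 0.9077

c* = 0.91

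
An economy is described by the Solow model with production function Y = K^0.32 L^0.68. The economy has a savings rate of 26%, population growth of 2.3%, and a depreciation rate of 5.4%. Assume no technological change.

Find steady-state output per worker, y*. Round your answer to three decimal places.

At the steady state, Δk = 0, so s·k^α = (n + δ)·k.
Rearranging, k^(1−α) = s / (n + δ).
k^0.68 = 0.26 / (0.023 + 0.054) = 0.26 / 0.077 = 3.3766
k* = 3.3766^(1/0.68) ≈ 5.9865
y* = (k*)^α = 5.9865^0.32 ≈ 1.7729

y* ≈ 1.773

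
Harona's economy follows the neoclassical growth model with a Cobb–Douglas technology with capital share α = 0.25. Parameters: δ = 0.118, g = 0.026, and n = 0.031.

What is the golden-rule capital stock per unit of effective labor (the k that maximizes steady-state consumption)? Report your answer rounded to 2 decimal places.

The golden rule sets f'(k) = n + g + δ, i.e. α·k^(α−1) = n + g + δ.
So k^(1−α) = α / (n + g + δ) = 0.25 / 0.175 = 1.4286.
k_gold = 1.4286^(1/0.75) ≈ 1.6090

k_gold ≈ 1.61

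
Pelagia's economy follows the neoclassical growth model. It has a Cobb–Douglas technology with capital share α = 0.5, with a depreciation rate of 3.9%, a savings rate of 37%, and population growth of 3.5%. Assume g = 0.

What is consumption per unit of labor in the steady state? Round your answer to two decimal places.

c* = 3.15

At the steady state, Δk = 0, so s·k^α = (n + δ)·k.
Dividing both sides by k: k^(1−α) = s / (n + δ).
k^0.5 = 0.37 / (0.035 + 0.039) = 0.37 / 0.074 = 5.0000
k* = 5.0000^(1/0.5) ≈ 25.0000
y* = (k*)^α = 25.0000^0.5 ≈ 5.0000
c* = (1 − s)·y* = (1 − 0.37) × 5.0000 ≈ 3.1500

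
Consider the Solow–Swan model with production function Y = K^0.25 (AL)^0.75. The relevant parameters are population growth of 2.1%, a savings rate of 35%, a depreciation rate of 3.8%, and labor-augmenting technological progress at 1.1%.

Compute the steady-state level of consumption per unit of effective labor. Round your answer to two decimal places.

c* ≈ 1.11

Steady state requires s·f(k) = (n + g + δ)·k, i.e. s·k^α = (n + g + δ)·k.
Rearranging, k^(1−α) = s / (n + g + δ).
k^0.75 = 0.35 / (0.021 + 0.011 + 0.038) = 0.35 / 0.070 = 5.0000
k* = 5.0000^(1/0.75) ≈ 8.5499
y* = (k*)^α = 8.5499^0.25 ≈ 1.7100
c* = (1 − s)·y* = (1 − 0.35) × 1.7100 ≈ 1.1115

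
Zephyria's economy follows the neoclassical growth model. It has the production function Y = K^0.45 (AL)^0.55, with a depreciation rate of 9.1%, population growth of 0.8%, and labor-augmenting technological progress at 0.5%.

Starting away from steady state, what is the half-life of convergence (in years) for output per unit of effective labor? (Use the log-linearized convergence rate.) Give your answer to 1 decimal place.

about 12.1 years

Near the steady state the convergence rate is λ = (1 − α)(n + g + δ).
λ = (1 − 0.45) × 0.104 = 0.55 × 0.104 = 0.0572
Half-life = ln 2 / λ = 0.6931 / 0.0572 ≈ 12.12 years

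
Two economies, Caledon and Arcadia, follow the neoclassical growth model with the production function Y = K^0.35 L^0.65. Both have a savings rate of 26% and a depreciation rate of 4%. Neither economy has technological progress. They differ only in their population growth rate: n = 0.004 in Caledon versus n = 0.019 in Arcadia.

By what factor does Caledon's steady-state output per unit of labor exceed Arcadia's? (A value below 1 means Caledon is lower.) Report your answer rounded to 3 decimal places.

ratio ≈ 1.171

Steady-state y* = [s/(n + δ)]^(α/(1−α)), so the ratio is [ (s_C/(n + δ)_C) / (s_A/(n + δ)_A) ]^0.5385.
s_C/(n + δ)_C = 0.26/0.044 = 5.9091; s_A/(n + δ)_A = 0.26/0.059 = 4.4068.
Ratio = (5.9091/4.4068)^0.5385 = 1.3409^0.5385 ≈ 1.1711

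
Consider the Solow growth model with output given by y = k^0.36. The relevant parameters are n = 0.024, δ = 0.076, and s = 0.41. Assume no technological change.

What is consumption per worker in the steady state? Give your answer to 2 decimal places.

At the steady state, Δk = 0, so s·k^α = (n + δ)·k.
Rearranging, k^(1−α) = s / (n + δ).
k^0.64 = 0.41 / (0.024 + 0.076) = 0.41 / 0.100 = 4.1000
k* = 4.1000^(1/0.64) ≈ 9.0672
y* = (k*)^α = 9.0672^0.36 ≈ 2.2115
c* = (1 − s)·y* = (1 − 0.41) × 2.2115 ≈ 1.3048

c* ≈ 1.30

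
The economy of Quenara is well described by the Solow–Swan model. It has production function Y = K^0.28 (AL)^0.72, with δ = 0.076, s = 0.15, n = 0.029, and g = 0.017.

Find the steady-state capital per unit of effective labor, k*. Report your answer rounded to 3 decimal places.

k* ≈ 1.332

At the steady state, Δk = 0, so s·k^α = (n + g + δ)·k.
Rearranging, k^(1−α) = s / (n + g + δ).
k^0.72 = 0.15 / (0.029 + 0.017 + 0.076) = 0.15 / 0.122 = 1.2295
k* = 1.2295^(1/0.72) ≈ 1.3324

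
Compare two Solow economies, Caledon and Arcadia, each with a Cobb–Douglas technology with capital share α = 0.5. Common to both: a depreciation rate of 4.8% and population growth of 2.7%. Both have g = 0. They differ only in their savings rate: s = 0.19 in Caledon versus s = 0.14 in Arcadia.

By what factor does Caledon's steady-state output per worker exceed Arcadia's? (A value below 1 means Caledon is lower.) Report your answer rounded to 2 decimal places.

y*_C / y*_A ≈ 1.36

Steady-state y* = [s/(n + δ)]^(α/(1−α)), so the ratio is [ (s_C/(n + δ)_C) / (s_A/(n + δ)_A) ]^1.
s_C/(n + δ)_C = 0.19/0.075 = 2.5333; s_A/(n + δ)_A = 0.14/0.075 = 1.8667.
Ratio = (2.5333/1.8667)^1 = 1.3571^1 ≈ 1.3571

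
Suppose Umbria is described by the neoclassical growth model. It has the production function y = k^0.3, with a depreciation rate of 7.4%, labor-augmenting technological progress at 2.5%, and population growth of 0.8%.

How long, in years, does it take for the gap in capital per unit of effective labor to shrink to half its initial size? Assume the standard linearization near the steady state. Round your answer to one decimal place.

Near the steady state the convergence rate is λ = (1 − α)(n + g + δ).
λ = (1 − 0.3) × 0.107 = 0.7 × 0.107 = 0.0749
Half-life = ln 2 / λ = 0.6931 / 0.0749 ≈ 9.25 years

about 9.3 years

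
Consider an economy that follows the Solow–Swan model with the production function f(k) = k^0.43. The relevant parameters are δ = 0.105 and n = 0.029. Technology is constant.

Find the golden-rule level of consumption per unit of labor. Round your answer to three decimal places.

c_gold ≈ 1.374

At the golden rule, f'(k) = n + δ, so α·k^(α−1) = n + δ and k_gold = (α/(n + δ))^(1/(1−α)).
k_gold = (0.43/0.134)^(1/0.57) = 3.2090^1.7544 ≈ 7.7335
c_gold = f(k_gold) − (n + δ)·k_gold = 2.4099 − 0.134×7.7335 ≈ 1.3736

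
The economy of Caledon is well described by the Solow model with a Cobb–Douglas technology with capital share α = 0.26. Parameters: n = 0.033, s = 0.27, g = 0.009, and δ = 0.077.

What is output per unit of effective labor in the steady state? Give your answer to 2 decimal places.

Steady state requires s·f(k) = (n + g + δ)·k, i.e. s·k^α = (n + g + δ)·k.
Dividing both sides by k: k^(1−α) = s / (n + g + δ).
k^0.74 = 0.27 / (0.033 + 0.009 + 0.077) = 0.27 / 0.119 = 2.2689
k* = 2.2689^(1/0.74) ≈ 3.0257
y* = (k*)^α = 3.0257^0.26 ≈ 1.3336

y* = 1.33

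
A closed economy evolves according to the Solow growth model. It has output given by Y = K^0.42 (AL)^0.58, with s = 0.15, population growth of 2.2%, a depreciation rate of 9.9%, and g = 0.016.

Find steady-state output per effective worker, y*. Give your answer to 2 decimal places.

Steady state requires s·f(k) = (n + g + δ)·k, i.e. s·k^α = (n + g + δ)·k.
Dividing both sides by k: k^(1−α) = s / (n + g + δ).
k^0.58 = 0.15 / (0.022 + 0.016 + 0.099) = 0.15 / 0.137 = 1.0949
k* = 1.0949^(1/0.58) ≈ 1.1692
y* = (k*)^α = 1.1692^0.42 ≈ 1.0679

y* ≈ 1.07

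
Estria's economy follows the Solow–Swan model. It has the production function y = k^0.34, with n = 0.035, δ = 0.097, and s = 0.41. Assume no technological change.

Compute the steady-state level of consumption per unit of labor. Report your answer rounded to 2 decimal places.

c* = 1.06

At the steady state, Δk = 0, so s·k^α = (n + δ)·k.
Rearranging, k^(1−α) = s / (n + δ).
k^0.66 = 0.41 / (0.035 + 0.097) = 0.41 / 0.132 = 3.1061
k* = 3.1061^(1/0.66) ≈ 5.5690
y* = (k*)^α = 5.5690^0.34 ≈ 1.7929
c* = (1 − s)·y* = (1 − 0.41) × 1.7929 ≈ 1.0578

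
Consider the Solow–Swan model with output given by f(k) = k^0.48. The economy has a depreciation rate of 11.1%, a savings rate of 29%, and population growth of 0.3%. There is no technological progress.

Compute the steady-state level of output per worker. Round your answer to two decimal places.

y* ≈ 2.37

At the steady state, Δk = 0, so s·k^α = (n + δ)·k.
Dividing both sides by k: k^(1−α) = s / (n + δ).
k^0.52 = 0.29 / (0.003 + 0.111) = 0.29 / 0.114 = 2.5439
k* = 2.5439^(1/0.52) ≈ 6.0229
y* = (k*)^α = 6.0229^0.48 ≈ 2.3676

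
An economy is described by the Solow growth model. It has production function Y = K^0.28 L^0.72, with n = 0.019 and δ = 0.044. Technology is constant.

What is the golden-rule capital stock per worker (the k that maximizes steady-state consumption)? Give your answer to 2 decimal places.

The golden rule sets f'(k) = n + δ, i.e. α·k^(α−1) = n + δ.
So k^(1−α) = α / (n + δ) = 0.28 / 0.063 = 4.4444.
k_gold = 4.4444^(1/0.72) ≈ 7.9385

k_gold ≈ 7.94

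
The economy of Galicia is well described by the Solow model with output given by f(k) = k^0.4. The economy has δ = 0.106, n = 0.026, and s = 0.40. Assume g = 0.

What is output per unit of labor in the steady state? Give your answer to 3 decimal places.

y* = 2.094

In steady state, investment equals break-even investment: s·k^α = (n + δ)·k.
Dividing both sides by k: k^(1−α) = s / (n + δ).
k^0.6 = 0.40 / (0.026 + 0.106) = 0.40 / 0.132 = 3.0303
k* = 3.0303^(1/0.6) ≈ 6.3456
y* = (k*)^α = 6.3456^0.4 ≈ 2.0941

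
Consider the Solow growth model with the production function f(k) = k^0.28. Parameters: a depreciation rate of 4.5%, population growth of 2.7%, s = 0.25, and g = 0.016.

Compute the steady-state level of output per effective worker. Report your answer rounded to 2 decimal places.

y* = 1.50

At the steady state, Δk = 0, so s·k^α = (n + g + δ)·k.
Dividing both sides by k: k^(1−α) = s / (n + g + δ).
k^0.72 = 0.25 / (0.027 + 0.016 + 0.045) = 0.25 / 0.088 = 2.8409
k* = 2.8409^(1/0.72) ≈ 4.2638
y* = (k*)^α = 4.2638^0.28 ≈ 1.5009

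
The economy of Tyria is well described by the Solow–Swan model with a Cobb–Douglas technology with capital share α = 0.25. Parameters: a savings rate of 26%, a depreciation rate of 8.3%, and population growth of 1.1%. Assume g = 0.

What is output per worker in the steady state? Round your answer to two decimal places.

y* = 1.40

In steady state, investment equals break-even investment: s·k^α = (n + δ)·k.
Rearranging, k^(1−α) = s / (n + δ).
k^0.75 = 0.26 / (0.011 + 0.083) = 0.26 / 0.094 = 2.7660
k* = 2.7660^(1/0.75) ≈ 3.8827
y* = (k*)^α = 3.8827^0.25 ≈ 1.4037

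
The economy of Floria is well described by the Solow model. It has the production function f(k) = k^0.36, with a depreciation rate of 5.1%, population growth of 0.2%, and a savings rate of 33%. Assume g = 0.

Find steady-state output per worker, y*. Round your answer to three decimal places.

y* = 2.797

In steady state, investment equals break-even investment: s·k^α = (n + δ)·k.
Rearranging, k^(1−α) = s / (n + δ).
k^0.64 = 0.33 / (0.002 + 0.051) = 0.33 / 0.053 = 6.2264
k* = 6.2264^(1/0.64) ≈ 17.4179
y* = (k*)^α = 17.4179^0.36 ≈ 2.7974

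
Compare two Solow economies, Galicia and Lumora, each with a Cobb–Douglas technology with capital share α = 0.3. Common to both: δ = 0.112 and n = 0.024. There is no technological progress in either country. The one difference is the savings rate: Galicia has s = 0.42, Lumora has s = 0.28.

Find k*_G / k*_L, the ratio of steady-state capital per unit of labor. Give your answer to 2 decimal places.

Steady-state k* = [s/(n + δ)]^(1/(1−α)), so the ratio is [ (s_G/(n + δ)_G) / (s_L/(n + δ)_L) ]^1.4286.
s_G/(n + δ)_G = 0.42/0.136 = 3.0882; s_L/(n + δ)_L = 0.28/0.136 = 2.0588.
Ratio = (3.0882/2.0588)^1.4286 = 1.5000^1.4286 ≈ 1.7847

ratio ≈ 1.78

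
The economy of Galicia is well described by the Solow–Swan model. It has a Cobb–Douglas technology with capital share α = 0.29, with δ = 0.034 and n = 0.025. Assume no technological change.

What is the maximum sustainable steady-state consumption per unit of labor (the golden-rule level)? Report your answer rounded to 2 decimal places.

At the golden rule, f'(k) = n + δ, so α·k^(α−1) = n + δ and k_gold = (α/(n + δ))^(1/(1−α)).
k_gold = (0.29/0.059)^(1/0.71) = 4.9153^1.4085 ≈ 9.4199
c_gold = f(k_gold) − (n + δ)·k_gold = 1.9163 − 0.059×9.4199 ≈ 1.3605

c_gold ≈ 1.36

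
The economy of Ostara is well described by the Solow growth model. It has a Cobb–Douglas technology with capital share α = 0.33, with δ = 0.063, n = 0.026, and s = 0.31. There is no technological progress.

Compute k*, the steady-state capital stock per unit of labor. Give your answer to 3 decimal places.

k* = 6.440

Steady state requires s·f(k) = (n + δ)·k, i.e. s·k^α = (n + δ)·k.
Rearranging, k^(1−α) = s / (n + δ).
k^0.67 = 0.31 / (0.026 + 0.063) = 0.31 / 0.089 = 3.4831
k* = 3.4831^(1/0.67) ≈ 6.4403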